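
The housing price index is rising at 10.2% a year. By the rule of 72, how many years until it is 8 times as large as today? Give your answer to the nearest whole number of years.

At 10.2% it doubles every 72/10.2 ≈ 7.06 years.
Getting to 8× needs 3 doublings: 3 × 7.06 ≈ 21 years.

around 21 years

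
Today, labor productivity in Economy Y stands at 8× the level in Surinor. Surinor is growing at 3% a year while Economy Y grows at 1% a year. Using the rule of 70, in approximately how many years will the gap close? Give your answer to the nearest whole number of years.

about 105 years

What matters is the difference: 2 pp.
Rule of 70 on the gap: the ratio halves every 70/2 ≈ 35.00 years.
An 8× gap closes after 3 halvings: 3 × 35.00 ≈ 105 years.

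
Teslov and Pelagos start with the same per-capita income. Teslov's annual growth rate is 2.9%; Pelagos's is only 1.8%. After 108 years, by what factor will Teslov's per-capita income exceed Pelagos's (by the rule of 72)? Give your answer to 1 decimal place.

around 3.1 times

Rate gap = 2.9% − 1.8% = 1.1 points.
The ratio doubles every 72/1.1 ≈ 65.45 years.
108/65.45 ≈ 1.65 doublings → ratio ≈ 2^1.65 ≈ 3.1.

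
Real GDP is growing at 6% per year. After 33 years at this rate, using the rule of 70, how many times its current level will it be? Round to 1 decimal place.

Doubles every ≈ 11.67 years (70/6).
33 years is 2.83 doublings; 2^2.83 ≈ 7.1×.

approximately 7.1 times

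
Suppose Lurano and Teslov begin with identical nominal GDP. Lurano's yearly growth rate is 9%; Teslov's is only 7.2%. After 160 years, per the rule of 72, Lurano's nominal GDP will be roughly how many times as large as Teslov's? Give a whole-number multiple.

around 16 times

Rate gap = 9% − 7.2% = 1.8 points.
The ratio doubles every 72/1.8 ≈ 40.00 years.
160/40.00 ≈ 4.00 doublings → ratio ≈ 2^4.00 ≈ 16.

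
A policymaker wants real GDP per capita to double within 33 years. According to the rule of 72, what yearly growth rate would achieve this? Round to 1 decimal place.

72 / 33 ≈ 2.18, so about 2.2% per year.

around 2.2% per year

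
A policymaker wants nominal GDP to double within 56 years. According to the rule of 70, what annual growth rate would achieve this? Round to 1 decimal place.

70 / 56 ≈ 1.25, so about 1.3% a year.

roughly 1.3%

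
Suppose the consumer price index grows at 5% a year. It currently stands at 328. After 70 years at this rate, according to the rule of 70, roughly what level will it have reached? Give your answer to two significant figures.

Doubling time ≈ 70/5 = 14.00 years.
70 years is 70/14.00 ≈ 5.00 doublings, a factor of 2^5.00 ≈ 32.00.
328 × 32.00 ≈ 10000.

10000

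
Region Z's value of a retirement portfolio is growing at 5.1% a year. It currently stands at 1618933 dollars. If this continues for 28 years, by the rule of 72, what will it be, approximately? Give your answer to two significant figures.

roughly 6400000 dollars

Doubling time ≈ 72/5.1 = 14.12 years.
28 years is 28/14.12 ≈ 1.98 doublings, a factor of 2^1.98 ≈ 3.94.
1618933 × 3.94 ≈ 6400000 dollars.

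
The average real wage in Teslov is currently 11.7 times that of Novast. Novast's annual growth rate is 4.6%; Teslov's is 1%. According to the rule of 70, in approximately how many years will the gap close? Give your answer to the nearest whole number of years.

What matters is the difference: 3.6 pp.
Rule of 70 on the gap: the ratio halves every 70/3.6 ≈ 19.44 years.
An 11.7 times gap takes log₂(11.7) ≈ 3.55 halvings to close: 3.55 × 19.44 ≈ 69 years.

around 69 years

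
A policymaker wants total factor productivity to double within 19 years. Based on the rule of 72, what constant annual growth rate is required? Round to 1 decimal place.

3.8%

72 / 19 ≈ 3.79, so about 3.8% annually.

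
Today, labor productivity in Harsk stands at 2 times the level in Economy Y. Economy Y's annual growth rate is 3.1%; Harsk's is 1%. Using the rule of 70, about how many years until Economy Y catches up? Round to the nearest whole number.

The growth-rate gap is 3.1% − 1% = 2.1 percentage points.
So the ratio between them halves every 70/2.1 ≈ 33.33 years.
A 2 times gap closes after 1 halving: 1 × 33.33 ≈ 33 years.

approximately 33 years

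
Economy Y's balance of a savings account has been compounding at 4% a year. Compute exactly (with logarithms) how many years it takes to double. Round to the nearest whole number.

18 years

t = ln(2) / ln(1 + 0.04) = 0.6931 / 0.039221 ≈ 17.67.
≈ 18 years.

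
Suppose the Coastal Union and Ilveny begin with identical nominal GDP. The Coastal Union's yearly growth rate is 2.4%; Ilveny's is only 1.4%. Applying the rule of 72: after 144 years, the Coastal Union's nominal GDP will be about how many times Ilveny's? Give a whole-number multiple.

Rate gap = 2.4% − 1.4% = 1 point.
The ratio doubles every 72/1 ≈ 72.00 years.
144/72.00 ≈ 2.00 doublings → ratio ≈ 2^2.00 ≈ 4.

roughly 4 times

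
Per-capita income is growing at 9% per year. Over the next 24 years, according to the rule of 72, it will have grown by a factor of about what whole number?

approximately 8 times

Doubling time ≈ 72/9 = 8.00 years.
24/8.00 ≈ 3 doublings, so about 2^3 = 8×.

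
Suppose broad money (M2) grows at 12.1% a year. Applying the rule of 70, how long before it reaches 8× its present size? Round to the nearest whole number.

approximately 17 years

At 12.1% it doubles every 70/12.1 ≈ 5.79 years.
8× is 3 doublings, so 3 × 5.79 ≈ 17 years.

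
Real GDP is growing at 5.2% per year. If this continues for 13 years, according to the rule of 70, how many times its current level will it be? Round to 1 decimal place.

around 2.0 times

Doubling time ≈ 70/5.2 = 13.46 years.
13 years / 13.46 ≈ 0.97 doublings → factor 2^0.97 ≈ 2.0.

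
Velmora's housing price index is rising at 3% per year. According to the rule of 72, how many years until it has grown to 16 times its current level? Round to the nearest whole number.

roughly 96 years

At 3% it doubles every 72/3 ≈ 24.00 years.
16 = 2^4, so 4 doublings → 96 years.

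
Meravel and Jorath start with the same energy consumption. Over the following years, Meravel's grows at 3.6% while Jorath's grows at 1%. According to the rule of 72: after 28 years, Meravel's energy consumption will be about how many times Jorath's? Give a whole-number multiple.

roughly 2 times

Only the 2.6-point difference matters.
72/2.6 ≈ 27.69 years per doubling of the ratio; 28 years gives 1.01 doublings, so ≈ 2×.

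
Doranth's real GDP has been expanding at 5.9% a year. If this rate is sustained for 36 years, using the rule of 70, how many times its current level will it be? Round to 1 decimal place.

Doubling time ≈ 70/5.9 = 11.86 years.
36 years / 11.86 ≈ 3.04 doublings → factor 2^3.04 ≈ 8.2.

8.2 times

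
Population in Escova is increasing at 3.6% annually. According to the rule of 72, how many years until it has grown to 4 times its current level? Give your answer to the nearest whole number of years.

≈ 40 years

At 3.6% it doubles every 72/3.6 ≈ 20.00 years.
Getting to 4× needs 2 doublings: 2 × 20.00 ≈ 40 years.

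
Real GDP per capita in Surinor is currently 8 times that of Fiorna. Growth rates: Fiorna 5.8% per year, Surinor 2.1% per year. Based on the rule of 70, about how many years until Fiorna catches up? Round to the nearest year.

≈ 57 years

The growth-rate gap is 5.8% − 2.1% = 3.7 percentage points.
So the ratio between them halves every 70/3.7 ≈ 18.92 years.
An 8 times gap closes after 3 halvings: 3 × 18.92 ≈ 57 years.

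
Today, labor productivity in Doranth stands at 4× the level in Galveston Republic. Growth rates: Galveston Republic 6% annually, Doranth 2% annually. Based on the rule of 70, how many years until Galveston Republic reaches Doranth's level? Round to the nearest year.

Galveston Republic gains on Doranth at 6% − 2% = 4 points a year.
At that relative rate the gap halves every 70/4 ≈ 17.50 years.
A 4× gap closes after 2 halvings: 2 × 17.50 ≈ 35 years.

about 35 years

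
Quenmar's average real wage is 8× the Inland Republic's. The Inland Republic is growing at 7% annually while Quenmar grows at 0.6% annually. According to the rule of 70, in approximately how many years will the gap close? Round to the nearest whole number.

about 33 years

The growth-rate gap is 7% − 0.6% = 6.4 percentage points.
So the ratio between them halves every 70/6.4 ≈ 10.94 years.
An 8× gap closes after 3 halvings: 3 × 10.94 ≈ 33 years.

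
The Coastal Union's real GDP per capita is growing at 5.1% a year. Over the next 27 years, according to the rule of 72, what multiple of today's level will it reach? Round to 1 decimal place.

approximately 3.8 times

Doubles every ≈ 14.12 years (72/5.1).
27 years is 1.91 doublings; 2^1.91 ≈ 3.8×.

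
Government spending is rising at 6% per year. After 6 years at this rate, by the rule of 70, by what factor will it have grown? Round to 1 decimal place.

Doubles every ≈ 11.67 years (70/6).
6 years is 0.51 doublings; 2^0.51 ≈ 1.4×.

roughly 1.4 times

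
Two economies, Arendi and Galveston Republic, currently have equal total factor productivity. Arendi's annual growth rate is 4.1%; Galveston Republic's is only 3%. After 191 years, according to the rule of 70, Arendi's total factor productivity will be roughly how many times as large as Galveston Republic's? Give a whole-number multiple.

around 8 times

Rate gap = 4.1% − 3% = 1.1 points.
The ratio doubles every 70/1.1 ≈ 63.64 years.
191/63.64 ≈ 3.00 doublings → ratio ≈ 2^3.00 ≈ 8.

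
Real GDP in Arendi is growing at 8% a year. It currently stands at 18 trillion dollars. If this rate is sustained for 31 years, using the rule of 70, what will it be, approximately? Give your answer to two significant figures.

≈ 210 trillion dollars

Doubling time ≈ 70/8 = 8.75 years.
31 years is 31/8.75 ≈ 3.54 doublings, a factor of 2^3.54 ≈ 11.63.
18 × 11.63 ≈ 210 trillion dollars.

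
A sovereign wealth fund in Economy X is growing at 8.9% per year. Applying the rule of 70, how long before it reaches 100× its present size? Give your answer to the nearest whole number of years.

approximately 52 years

One doubling takes 70/8.9 = 7.87 years.
100× is log₂ 100 ≈ 6.64 doublings, so ≈ 6.64 × 7.87 = 52 years.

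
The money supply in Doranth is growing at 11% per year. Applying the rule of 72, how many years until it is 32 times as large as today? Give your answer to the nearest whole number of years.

Doubling time ≈ 72/11 = 6.55 years.
32× is 5 doublings, so 5 × 6.55 ≈ 33 years.

roughly 33 years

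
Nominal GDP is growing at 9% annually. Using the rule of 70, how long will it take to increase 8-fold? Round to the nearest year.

Doubling time ≈ 70/9 = 7.78 years.
Getting to 8× needs 3 doublings: 3 × 7.78 ≈ 23 years.

roughly 23 years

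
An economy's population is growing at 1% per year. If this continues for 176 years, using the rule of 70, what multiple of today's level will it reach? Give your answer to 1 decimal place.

Doubles every ≈ 70.00 years (70/1).
176 years is 2.51 doublings; 2^2.51 ≈ 5.7×.

approximately 5.7 times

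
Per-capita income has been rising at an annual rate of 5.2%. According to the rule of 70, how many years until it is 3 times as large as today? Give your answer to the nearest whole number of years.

about 21 years

One doubling takes 70/5.2 = 13.46 years.
Reaching 3× takes log₂(3) ≈ 1.58 doublings.
1.58 × 13.46 ≈ 21 years.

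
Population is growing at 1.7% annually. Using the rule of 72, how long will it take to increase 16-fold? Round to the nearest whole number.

Doubling time ≈ 72/1.7 = 42.35 years.
16× is 4 doublings, so 4 × 42.35 ≈ 169 years.

about 169 years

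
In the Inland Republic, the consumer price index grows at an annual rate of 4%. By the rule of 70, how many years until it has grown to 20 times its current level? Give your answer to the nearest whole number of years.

At 4% it doubles every 70/4 ≈ 17.50 years.
20× is log₂ 20 ≈ 4.32 doublings, so ≈ 4.32 × 17.50 = 76 years.

around 76 years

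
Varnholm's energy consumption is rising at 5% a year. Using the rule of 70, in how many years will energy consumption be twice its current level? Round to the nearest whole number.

about 14 years

Doubling time ≈ 70 / 5 = 14.00 years.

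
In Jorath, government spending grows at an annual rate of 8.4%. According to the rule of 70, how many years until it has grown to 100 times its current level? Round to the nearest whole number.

At 8.4% it doubles every 70/8.4 ≈ 8.33 years.
100× is log₂ 100 ≈ 6.64 doublings, so ≈ 6.64 × 8.33 = 55 years.

about 55 years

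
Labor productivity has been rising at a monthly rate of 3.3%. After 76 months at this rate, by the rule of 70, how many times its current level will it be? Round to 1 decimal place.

Doubles every ≈ 21.21 months (70/3.3).
76 months is 3.58 doublings; 2^3.58 ≈ 12.0×.

around 12.0 times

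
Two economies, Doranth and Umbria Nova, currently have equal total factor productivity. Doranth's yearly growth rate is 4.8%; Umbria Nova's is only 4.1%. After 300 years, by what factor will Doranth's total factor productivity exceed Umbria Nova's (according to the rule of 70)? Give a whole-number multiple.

Only the 0.7-point difference matters.
70/0.7 ≈ 100.00 years per doubling of the ratio; 300 years gives 3.00 doublings, so ≈ 8×.

roughly 8 times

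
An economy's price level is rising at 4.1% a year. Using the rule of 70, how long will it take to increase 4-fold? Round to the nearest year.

approximately 34 years

Doubling time ≈ 70/4.1 = 17.07 years.
Getting to 4× needs 2 doublings: 2 × 17.07 ≈ 34 years.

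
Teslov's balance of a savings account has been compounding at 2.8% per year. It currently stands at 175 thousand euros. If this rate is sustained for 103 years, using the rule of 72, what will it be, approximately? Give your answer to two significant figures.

It doubles every 72/2.8 ≈ 25.71 years, so 103 years is 4.01 doublings.
2^4.01 ≈ 16.11; 175 × 16.11 ≈ 2800 thousand euros.

roughly 2800 thousand euros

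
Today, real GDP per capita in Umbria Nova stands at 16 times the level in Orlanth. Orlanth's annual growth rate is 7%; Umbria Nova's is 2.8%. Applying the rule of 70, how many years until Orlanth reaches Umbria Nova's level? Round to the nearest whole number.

The growth-rate gap is 7% − 2.8% = 4.2 percentage points.
So the ratio between them halves every 70/4.2 ≈ 16.67 years.
A 16 times gap closes after 4 halvings: 4 × 16.67 ≈ 67 years.

around 67 years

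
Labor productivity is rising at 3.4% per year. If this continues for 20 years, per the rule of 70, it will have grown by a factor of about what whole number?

≈ 2 times

70/3.4 ≈ 20.59 years per doubling.
20 years fits 1 doubling: 2^1 = 2.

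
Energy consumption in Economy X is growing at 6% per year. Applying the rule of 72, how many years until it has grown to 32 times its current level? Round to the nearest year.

At 6% it doubles every 72/6 ≈ 12.00 years.
Getting to 32× needs 5 doublings: 5 × 12.00 ≈ 60 years.

roughly 60 years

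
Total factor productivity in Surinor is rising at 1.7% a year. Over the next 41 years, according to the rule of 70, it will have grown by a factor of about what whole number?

At 1.7% one doubling takes ≈ 41.18 years; 41 years is 1 of them, so ×2.

approximately 2 times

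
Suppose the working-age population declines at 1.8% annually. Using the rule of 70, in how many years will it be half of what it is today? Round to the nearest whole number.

≈ 39 years

Halving time ≈ 70 / 1.8 = 38.89 → 39 years.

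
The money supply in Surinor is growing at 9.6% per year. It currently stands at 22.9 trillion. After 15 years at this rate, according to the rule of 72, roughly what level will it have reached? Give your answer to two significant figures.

approximately 92 trillion

Doubling time ≈ 72/9.6 = 7.50 years.
15 years is 15/7.50 ≈ 2.00 doublings, a factor of 2^2.00 ≈ 4.00.
22.9 × 4.00 ≈ 92 trillion.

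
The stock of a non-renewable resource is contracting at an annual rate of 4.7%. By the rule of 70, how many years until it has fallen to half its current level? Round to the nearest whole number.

Falling at 4.7%, it halves about every 70/4.7 = 14.89 years.

about 15 years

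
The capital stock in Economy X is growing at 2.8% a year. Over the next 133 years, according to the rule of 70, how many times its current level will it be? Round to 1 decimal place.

Doubles every ≈ 25.00 years (70/2.8).
133 years is 5.32 doublings; 2^5.32 ≈ 39.9×.

≈ 39.9 times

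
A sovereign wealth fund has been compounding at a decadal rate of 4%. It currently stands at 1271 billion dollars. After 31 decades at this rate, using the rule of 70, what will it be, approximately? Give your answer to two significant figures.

approximately 4300 billion dollars

It doubles every 70/4 ≈ 17.50 decades, so 31 decades is 1.77 doublings.
2^1.77 ≈ 3.41; 1271 × 3.41 ≈ 4300 billion dollars.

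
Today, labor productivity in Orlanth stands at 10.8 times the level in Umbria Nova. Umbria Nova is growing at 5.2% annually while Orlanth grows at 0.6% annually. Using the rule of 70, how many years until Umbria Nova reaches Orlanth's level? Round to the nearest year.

52 years

What matters is the difference: 4.6 pp.
Rule of 70 on the gap: the ratio halves every 70/4.6 ≈ 15.22 years.
A 10.8 times gap takes log₂(10.8) ≈ 3.43 halvings to close: 3.43 × 15.22 ≈ 52 years.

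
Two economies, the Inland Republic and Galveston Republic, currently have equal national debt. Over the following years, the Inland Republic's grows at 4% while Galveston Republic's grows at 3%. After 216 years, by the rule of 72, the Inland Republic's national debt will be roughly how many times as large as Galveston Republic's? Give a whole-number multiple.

approximately 8 times

the Inland Republic pulls ahead at 1 pp per year, so the ratio doubles every 72/1 ≈ 72.00 years.
In 216 years that's 3.00 doublings: 2^3.00 ≈ 8.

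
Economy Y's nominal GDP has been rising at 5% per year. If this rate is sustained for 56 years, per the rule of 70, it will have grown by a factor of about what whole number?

approximately 16 times

At 5% one doubling takes ≈ 14.00 years; 56 years is 4 of them, so ×16.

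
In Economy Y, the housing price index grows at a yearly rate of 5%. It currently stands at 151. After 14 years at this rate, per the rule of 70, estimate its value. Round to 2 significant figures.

It doubles every 70/5 ≈ 14.00 years, so 14 years is 1.00 doublings.
2^1.00 ≈ 2.00; 151 × 2.00 ≈ 300.

approximately 300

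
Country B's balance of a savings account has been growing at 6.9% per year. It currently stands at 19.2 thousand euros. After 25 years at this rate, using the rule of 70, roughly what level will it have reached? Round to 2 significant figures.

Doubling time ≈ 70/6.9 = 10.14 years.
25 years is 25/10.14 ≈ 2.47 doublings, a factor of 2^2.47 ≈ 5.54.
19.2 × 5.54 ≈ 110 thousand euros.

≈ 110 thousand euros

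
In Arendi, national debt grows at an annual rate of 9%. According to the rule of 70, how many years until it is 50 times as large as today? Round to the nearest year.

One doubling takes 70/9 = 7.78 years.
Reaching 50× takes log₂(50) ≈ 5.64 doublings.
5.64 × 7.78 ≈ 44 years.

≈ 44 years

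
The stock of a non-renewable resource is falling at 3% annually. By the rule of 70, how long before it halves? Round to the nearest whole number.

The rule works in reverse for decay: 70/3 ≈ 23.33 years to halve.

23 years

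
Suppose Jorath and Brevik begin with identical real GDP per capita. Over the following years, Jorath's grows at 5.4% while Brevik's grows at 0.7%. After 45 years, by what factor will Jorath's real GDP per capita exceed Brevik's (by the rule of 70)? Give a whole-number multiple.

around 8 times

Jorath pulls ahead at 4.7 pp per year, so the ratio doubles every 70/4.7 ≈ 14.89 years.
In 45 years that's 3.02 doublings: 2^3.02 ≈ 8.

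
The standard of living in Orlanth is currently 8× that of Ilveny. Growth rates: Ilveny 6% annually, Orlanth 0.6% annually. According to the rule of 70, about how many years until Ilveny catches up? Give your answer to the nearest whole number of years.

The growth-rate gap is 6% − 0.6% = 5.4 percentage points.
So the ratio between them halves every 70/5.4 ≈ 12.96 years.
An 8× gap closes after 3 halvings: 3 × 12.96 ≈ 39 years.

39 years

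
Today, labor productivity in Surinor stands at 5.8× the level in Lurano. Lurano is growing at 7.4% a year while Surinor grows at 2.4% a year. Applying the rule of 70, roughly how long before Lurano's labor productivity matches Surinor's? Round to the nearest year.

Lurano gains on Surinor at 7.4% − 2.4% = 5 points a year.
At that relative rate the gap halves every 70/5 ≈ 14.00 years.
A 5.8× gap takes log₂(5.8) ≈ 2.54 halvings to close: 2.54 × 14.00 ≈ 36 years.

36 years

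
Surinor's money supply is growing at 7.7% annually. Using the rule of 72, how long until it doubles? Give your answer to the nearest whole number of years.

9 years

At 7.7%, doubling takes about 72/7.7 = 9.35 years.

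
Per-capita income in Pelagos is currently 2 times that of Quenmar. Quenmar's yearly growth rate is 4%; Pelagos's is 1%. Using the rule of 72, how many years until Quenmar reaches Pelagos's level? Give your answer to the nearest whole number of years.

24 years

The growth-rate gap is 4% − 1% = 3 percentage points.
So the ratio between them halves every 72/3 ≈ 24.00 years.
A 2 times gap closes after 1 halving: 1 × 24.00 ≈ 24 years.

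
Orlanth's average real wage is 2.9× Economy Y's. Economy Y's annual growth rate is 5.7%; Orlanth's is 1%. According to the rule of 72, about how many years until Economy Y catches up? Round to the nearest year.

Economy Y gains on Orlanth at 5.7% − 1% = 4.7 points a year.
At that relative rate the gap halves every 72/4.7 ≈ 15.32 years.
A 2.9× gap takes log₂(2.9) ≈ 1.54 halvings to close: 1.54 × 15.32 ≈ 24 years.

around 24 years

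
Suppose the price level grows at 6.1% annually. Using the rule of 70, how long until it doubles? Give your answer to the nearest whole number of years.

≈ 11 years

At 6.1%, doubling takes about 70/6.1 = 11.48 years.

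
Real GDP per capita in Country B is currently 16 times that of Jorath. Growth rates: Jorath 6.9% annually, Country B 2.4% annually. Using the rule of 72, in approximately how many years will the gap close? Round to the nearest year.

Jorath gains on Country B at 6.9% − 2.4% = 4.5 points a year.
At that relative rate the gap halves every 72/4.5 ≈ 16.00 years.
A 16 times gap closes after 4 halvings: 4 × 16.00 ≈ 64 years.

around 64 years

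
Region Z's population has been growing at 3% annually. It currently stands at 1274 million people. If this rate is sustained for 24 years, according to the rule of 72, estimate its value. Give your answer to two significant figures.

It doubles every 72/3 ≈ 24.00 years, so 24 years is 1.00 doublings.
2^1.00 ≈ 2.00; 1274 × 2.00 ≈ 2500 million people.

roughly 2500 million people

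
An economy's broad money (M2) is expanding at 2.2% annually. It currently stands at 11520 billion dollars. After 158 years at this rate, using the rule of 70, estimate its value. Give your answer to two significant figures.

It doubles every 70/2.2 ≈ 31.82 years, so 158 years is 4.97 doublings.
2^4.97 ≈ 31.34; 11520 × 31.34 ≈ 360000 billion dollars.

roughly 360000 billion dollars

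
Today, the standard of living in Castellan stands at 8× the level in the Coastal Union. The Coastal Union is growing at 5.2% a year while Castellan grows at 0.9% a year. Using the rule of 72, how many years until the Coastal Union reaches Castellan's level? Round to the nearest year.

The growth-rate gap is 5.2% − 0.9% = 4.3 percentage points.
So the ratio between them halves every 72/4.3 ≈ 16.74 years.
An 8× gap closes after 3 halvings: 3 × 16.74 ≈ 50 years.

about 50 years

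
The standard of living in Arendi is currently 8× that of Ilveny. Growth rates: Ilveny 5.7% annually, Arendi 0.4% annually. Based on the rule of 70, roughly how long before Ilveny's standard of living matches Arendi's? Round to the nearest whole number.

about 40 years

Ilveny gains on Arendi at 5.7% − 0.4% = 5.3 points a year.
At that relative rate the gap halves every 70/5.3 ≈ 13.21 years.
An 8× gap closes after 3 halvings: 3 × 13.21 ≈ 40 years.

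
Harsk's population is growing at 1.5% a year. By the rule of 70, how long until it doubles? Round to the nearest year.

47 years

70/1.5 ≈ 46.67, so it doubles roughly every 47 years.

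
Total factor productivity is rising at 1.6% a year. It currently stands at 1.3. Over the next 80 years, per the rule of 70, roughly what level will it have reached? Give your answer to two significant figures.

Doubling time ≈ 70/1.6 = 43.75 years.
80 years is 80/43.75 ≈ 1.83 doublings, a factor of 2^1.83 ≈ 3.56.
1.3 × 3.56 ≈ 4.6.

roughly 4.6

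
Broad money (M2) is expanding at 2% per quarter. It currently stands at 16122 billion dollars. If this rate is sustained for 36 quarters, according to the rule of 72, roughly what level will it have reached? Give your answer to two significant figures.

around 32000 billion dollars

It doubles every 72/2 ≈ 36.00 quarters, so 36 quarters is 1.00 doublings.
2^1.00 ≈ 2.00; 16122 × 2.00 ≈ 32000 billion dollars.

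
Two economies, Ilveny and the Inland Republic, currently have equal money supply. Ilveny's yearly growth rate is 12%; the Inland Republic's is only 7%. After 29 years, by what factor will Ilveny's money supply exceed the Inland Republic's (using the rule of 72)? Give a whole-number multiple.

Rate gap = 12% − 7% = 5 points.
The ratio doubles every 72/5 ≈ 14.40 years.
29/14.40 ≈ 2.01 doublings → ratio ≈ 2^2.01 ≈ 4.

around 4 times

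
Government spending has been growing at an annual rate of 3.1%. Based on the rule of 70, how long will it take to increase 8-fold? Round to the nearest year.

≈ 68 years

One doubling takes 70/3.1 = 22.58 years.
8× is 3 doublings, so 3 × 22.58 ≈ 68 years.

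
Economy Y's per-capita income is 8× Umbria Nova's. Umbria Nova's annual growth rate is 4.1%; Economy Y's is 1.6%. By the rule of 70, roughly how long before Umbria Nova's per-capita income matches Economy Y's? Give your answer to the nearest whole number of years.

about 84 years

The growth-rate gap is 4.1% − 1.6% = 2.5 percentage points.
So the ratio between them halves every 70/2.5 ≈ 28.00 years.
An 8× gap closes after 3 halvings: 3 × 28.00 ≈ 84 years.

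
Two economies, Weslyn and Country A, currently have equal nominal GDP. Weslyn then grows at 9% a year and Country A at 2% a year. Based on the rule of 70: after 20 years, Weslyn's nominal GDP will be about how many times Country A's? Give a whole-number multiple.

approximately 4 times

Rate gap = 9% − 2% = 7 points.
The ratio doubles every 70/7 ≈ 10.00 years.
20/10.00 ≈ 2.00 doublings → ratio ≈ 2^2.00 ≈ 4.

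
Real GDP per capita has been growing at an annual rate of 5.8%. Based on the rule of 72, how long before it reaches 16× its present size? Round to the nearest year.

roughly 50 years

One doubling takes 72/5.8 = 12.41 years.
16× is 4 doublings, so 4 × 12.41 ≈ 50 years.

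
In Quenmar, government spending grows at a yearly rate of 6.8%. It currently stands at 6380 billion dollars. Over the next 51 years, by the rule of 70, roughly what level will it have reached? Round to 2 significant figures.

around 200000 billion dollars

It doubles every 70/6.8 ≈ 10.29 years, so 51 years is 4.96 doublings.
2^4.96 ≈ 31.12; 6380 × 31.12 ≈ 200000 billion dollars.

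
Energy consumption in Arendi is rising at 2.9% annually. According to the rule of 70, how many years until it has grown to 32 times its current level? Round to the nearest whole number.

≈ 121 years

Doubling time ≈ 70/2.9 = 24.14 years.
32 = 2^5, so 5 doublings → 121 years.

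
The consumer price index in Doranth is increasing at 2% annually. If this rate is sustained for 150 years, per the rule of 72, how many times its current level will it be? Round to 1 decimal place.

approximately 18.0 times

Doubles every ≈ 36.00 years (72/2).
150 years is 4.17 doublings; 2^4.17 ≈ 18.0×.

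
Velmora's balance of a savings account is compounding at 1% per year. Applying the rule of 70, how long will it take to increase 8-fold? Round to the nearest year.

roughly 210 years

At 1% it doubles every 70/1 ≈ 70.00 years.
Getting to 8× needs 3 doublings: 3 × 70.00 ≈ 210 years.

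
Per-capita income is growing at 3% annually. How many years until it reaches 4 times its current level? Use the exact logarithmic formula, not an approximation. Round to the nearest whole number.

47 years

t = ln(4) / ln(1 + 0.03) = 1.3863 / 0.029559 ≈ 46.90.
≈ 47 years.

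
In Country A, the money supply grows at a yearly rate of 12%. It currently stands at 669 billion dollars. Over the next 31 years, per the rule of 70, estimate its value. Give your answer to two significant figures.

around 27000 billion dollars

It doubles every 70/12 ≈ 5.83 years, so 31 years is 5.32 doublings.
2^5.32 ≈ 39.95; 669 × 39.95 ≈ 27000 billion dollars.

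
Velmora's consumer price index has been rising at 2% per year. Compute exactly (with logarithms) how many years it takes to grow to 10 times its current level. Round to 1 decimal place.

t = ln(10) / ln(1 + 0.02) = 2.3026 / 0.019803 ≈ 116.28.

116.3 years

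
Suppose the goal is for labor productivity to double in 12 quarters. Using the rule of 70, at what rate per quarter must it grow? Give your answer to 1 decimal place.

approximately 5.8%

70 / 12 ≈ 5.83, so about 5.8% per quarter.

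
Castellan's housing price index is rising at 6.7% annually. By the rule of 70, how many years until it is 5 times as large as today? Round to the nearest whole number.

about 24 years

Doubling time ≈ 70/6.7 = 10.45 years.
Reaching 5× takes log₂(5) ≈ 2.32 doublings.
2.32 × 10.45 ≈ 24 years.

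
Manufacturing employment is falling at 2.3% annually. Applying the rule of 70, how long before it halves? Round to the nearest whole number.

around 30 years

Falling at 2.3%, it halves about every 70/2.3 = 30.43 years.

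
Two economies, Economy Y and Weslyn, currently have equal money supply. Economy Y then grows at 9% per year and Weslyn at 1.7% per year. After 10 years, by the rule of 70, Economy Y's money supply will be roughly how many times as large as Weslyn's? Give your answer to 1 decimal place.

Economy Y pulls ahead at 7.3 pp per year, so the ratio doubles every 70/7.3 ≈ 9.59 years.
In 10 years that's 1.04 doublings: 2^1.04 ≈ 2.1.

about 2.1 times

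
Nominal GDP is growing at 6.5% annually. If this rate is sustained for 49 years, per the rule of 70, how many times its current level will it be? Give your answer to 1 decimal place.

approximately 23.4 times

Doubles every ≈ 10.77 years (70/6.5).
49 years is 4.55 doublings; 2^4.55 ≈ 23.4×.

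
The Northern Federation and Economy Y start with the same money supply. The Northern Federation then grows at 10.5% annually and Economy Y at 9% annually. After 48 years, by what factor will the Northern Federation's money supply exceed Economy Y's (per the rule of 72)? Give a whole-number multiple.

Only the 1.5-point difference matters.
72/1.5 ≈ 48.00 years per doubling of the ratio; 48 years gives 1.00 doublings, so ≈ 2×.

≈ 2 times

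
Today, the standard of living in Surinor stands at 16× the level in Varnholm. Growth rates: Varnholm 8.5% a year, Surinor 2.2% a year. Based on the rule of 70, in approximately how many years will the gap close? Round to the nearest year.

approximately 44 years

The growth-rate gap is 8.5% − 2.2% = 6.3 percentage points.
So the ratio between them halves every 70/6.3 ≈ 11.11 years.
A 16× gap closes after 4 halvings: 4 × 11.11 ≈ 44 years.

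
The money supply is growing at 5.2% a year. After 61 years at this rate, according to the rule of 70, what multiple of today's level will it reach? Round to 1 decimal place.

23.1 times

Doubling time ≈ 70/5.2 = 13.46 years.
61 years / 13.46 ≈ 4.53 doublings → factor 2^4.53 ≈ 23.1.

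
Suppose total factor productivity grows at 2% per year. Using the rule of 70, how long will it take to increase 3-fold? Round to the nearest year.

Doubling time ≈ 70/2 = 35.00 years.
3× is log₂ 3 ≈ 1.58 doublings, so ≈ 1.58 × 35.00 = 55 years.

≈ 55 years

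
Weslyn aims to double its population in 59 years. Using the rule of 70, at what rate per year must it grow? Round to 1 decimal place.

around 1.2% per year

70 / 59 ≈ 1.19, so about 1.2% per year.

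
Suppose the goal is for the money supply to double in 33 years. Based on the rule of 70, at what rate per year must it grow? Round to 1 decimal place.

approximately 2.1%

70 / 33 ≈ 2.12, so about 2.1% per year.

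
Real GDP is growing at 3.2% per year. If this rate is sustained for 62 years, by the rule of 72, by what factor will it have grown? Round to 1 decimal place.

Doubles every ≈ 22.50 years (72/3.2).
62 years is 2.76 doublings; 2^2.76 ≈ 6.8×.

6.8 times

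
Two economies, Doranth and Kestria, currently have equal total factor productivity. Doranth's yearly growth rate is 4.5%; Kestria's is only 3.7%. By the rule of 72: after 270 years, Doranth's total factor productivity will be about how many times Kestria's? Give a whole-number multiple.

≈ 8 times

Doranth pulls ahead at 0.8 pp per year, so the ratio doubles every 72/0.8 ≈ 90.00 years.
In 270 years that's 3.00 doublings: 2^3.00 ≈ 8.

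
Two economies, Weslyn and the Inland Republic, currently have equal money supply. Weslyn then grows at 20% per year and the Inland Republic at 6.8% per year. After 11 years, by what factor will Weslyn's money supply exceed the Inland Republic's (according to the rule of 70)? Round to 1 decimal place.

around 4.2 times

Only the 13.2-point difference matters.
70/13.2 ≈ 5.30 years per doubling of the ratio; 11 years gives 2.08 doublings, so ≈ 4.2×.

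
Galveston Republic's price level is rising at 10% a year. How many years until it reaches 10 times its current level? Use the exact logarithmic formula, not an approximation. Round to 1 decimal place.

24.2 years

t = ln(10) / ln(1 + 0.1) = 2.3026 / 0.095310 ≈ 24.16.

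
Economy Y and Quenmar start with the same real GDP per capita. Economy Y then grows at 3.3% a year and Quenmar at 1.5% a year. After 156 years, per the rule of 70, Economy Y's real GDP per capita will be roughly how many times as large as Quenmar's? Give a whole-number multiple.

roughly 16 times

Only the 1.8-point difference matters.
70/1.8 ≈ 38.89 years per doubling of the ratio; 156 years gives 4.01 doublings, so ≈ 16×.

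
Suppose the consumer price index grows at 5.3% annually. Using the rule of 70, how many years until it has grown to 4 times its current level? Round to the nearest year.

roughly 26 years

Doubling time ≈ 70/5.3 = 13.21 years.
4 = 2^2, so 2 doublings → 26 years.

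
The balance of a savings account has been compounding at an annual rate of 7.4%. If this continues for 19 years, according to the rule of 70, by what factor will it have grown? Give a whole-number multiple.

At 7.4% one doubling takes ≈ 9.46 years; 19 years is 2 of them, so ×4.

4 times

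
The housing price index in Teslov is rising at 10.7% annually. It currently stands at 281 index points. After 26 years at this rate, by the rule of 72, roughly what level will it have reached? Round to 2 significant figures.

≈ 4100 index points

Doubling time ≈ 72/10.7 = 6.73 years.
26 years is 26/6.73 ≈ 3.86 doublings, a factor of 2^3.86 ≈ 14.52.
281 × 14.52 ≈ 4100 index points.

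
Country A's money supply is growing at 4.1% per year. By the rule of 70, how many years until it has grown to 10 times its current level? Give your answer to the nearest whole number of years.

roughly 57 years

One doubling takes 70/4.1 = 17.07 years.
Reaching 10× takes log₂(10) ≈ 3.32 doublings.
3.32 × 17.07 ≈ 57 years.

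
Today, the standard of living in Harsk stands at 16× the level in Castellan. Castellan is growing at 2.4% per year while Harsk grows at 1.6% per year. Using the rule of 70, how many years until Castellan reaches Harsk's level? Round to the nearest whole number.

about 350 years

The growth-rate gap is 2.4% − 1.6% = 0.8 percentage points.
So the ratio between them halves every 70/0.8 ≈ 87.50 years.
A 16× gap closes after 4 halvings: 4 × 87.50 ≈ 350 years.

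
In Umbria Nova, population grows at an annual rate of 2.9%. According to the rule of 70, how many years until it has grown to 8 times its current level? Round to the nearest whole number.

≈ 72 years

Doubling time ≈ 70/2.9 = 24.14 years.
8 = 2^3, so 3 doublings → 72 years.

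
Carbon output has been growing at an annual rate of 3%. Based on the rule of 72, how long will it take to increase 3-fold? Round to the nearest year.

≈ 38 years

Doubling time ≈ 72/3 = 24.00 years.
3× is log₂ 3 ≈ 1.58 doublings, so ≈ 1.58 × 24.00 = 38 years.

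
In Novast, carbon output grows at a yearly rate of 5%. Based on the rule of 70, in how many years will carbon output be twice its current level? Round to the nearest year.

≈ 14 years

70/5 ≈ 14.00, so it doubles roughly every 14 years.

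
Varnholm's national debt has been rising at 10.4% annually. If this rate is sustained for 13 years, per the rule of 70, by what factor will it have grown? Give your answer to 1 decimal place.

Doubling time ≈ 70/10.4 = 6.73 years.
13 years / 6.73 ≈ 1.93 doublings → factor 2^1.93 ≈ 3.8.

around 3.8 times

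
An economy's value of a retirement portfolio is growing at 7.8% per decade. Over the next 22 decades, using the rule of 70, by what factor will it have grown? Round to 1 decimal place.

Doubling time ≈ 70/7.8 = 8.97 decades.
22 decades / 8.97 ≈ 2.45 doublings → factor 2^2.45 ≈ 5.5.

approximately 5.5 times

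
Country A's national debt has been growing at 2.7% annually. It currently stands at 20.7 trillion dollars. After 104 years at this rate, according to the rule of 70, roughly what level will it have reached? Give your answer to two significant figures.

about 330 trillion dollars

Doubling time ≈ 70/2.7 = 25.93 years.
104 years is 104/25.93 ≈ 4.01 doublings, a factor of 2^4.01 ≈ 16.11.
20.7 × 16.11 ≈ 330 trillion dollars.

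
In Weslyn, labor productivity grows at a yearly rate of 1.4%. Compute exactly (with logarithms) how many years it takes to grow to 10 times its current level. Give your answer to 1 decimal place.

t = ln(10) / ln(1 + 0.014) = 2.3026 / 0.013903 ≈ 165.62.

165.6 years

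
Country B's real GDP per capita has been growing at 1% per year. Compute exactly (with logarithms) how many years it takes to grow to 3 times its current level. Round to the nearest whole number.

110 years

t = ln(3) / ln(1 + 0.01) = 1.0986 / 0.009950 ≈ 110.41.
≈ 110 years.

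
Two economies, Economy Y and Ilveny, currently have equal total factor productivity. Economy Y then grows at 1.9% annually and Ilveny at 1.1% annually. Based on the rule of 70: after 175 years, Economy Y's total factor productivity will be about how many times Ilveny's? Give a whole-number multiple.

4 times

Only the 0.8-point difference matters.
70/0.8 ≈ 87.50 years per doubling of the ratio; 175 years gives 2.00 doublings, so ≈ 4×.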